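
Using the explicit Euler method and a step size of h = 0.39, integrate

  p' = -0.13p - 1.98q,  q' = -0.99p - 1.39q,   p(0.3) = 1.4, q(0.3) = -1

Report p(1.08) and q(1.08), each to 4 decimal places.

2.7657, -1.2685

Euler on (p,q): p_{n+1} = p_n + h·p', q_{n+1} = q_n + h·q'.
0.300000: (1.400000, -1.000000); f=(1.798000, 0.004000) → (2.101220, -0.998440)
0.690000: (2.101220, -0.998440); f=(1.703753, -0.692376) → (2.765684, -1.268467)
(p(1.08), q(1.08)) ≈ (2.7657, -1.2685)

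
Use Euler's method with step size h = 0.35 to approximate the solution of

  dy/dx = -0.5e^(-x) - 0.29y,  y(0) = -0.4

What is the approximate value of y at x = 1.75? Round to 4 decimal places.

Euler: y_{n+1} = y_n + h·f(x_n, y_n).
x=0.000000, y=-0.400000: f=-0.384000 → y ← -0.400000 + 0.35·(-0.384000) = -0.534400
x=0.350000, y=-0.534400: f=-0.197368 → y ← -0.534400 + 0.35·(-0.197368) = -0.603479
x=0.700000, y=-0.603479: f=-0.073284 → y ← -0.603479 + 0.35·(-0.073284) = -0.629128
x=1.050000, y=-0.629128: f=0.007478 → y ← -0.629128 + 0.35·0.007478 = -0.626511
x=1.400000, y=-0.626511: f=0.058390 → y ← -0.626511 + 0.35·0.058390 = -0.606074
y(1.75) ≈ -0.6061

-0.6061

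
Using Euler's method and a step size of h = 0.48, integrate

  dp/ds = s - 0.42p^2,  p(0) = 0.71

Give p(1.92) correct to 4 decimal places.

1.5513

Euler: p_{n+1} = p_n + h·f(s_n, p_n).
s=0.000000, p=0.710000: f=-0.211722 → p ← 0.710000 + 0.48·(-0.211722) = 0.608373
s=0.480000, p=0.608373: f=0.324550 → p ← 0.608373 + 0.48·0.324550 = 0.764158
s=0.960000, p=0.764158: f=0.714747 → p ← 0.764158 + 0.48·0.714747 = 1.107236
s=1.440000, p=1.107236: f=0.925092 → p ← 1.107236 + 0.48·0.925092 = 1.551280
p(1.92) ≈ 1.5513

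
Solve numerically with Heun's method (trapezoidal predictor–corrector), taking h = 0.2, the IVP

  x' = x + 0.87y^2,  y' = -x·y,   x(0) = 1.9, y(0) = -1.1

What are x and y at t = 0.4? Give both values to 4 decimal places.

Heun on (x,y): k1 = f(t_n, state_n); k2 = f(t_n + h, state_n + h·k1); state_{n+1} = state_n + (h/2)·(k1 + k2).
0.000000: (1.900000, -1.100000)
  k1 = (2.952700, 2.090000)
  predictor → (2.490540, -0.682000)
  k2 = (2.895198, 1.698548)
  → (2.484790, -0.721145)
0.200000: (2.484790, -0.721145)
  k1 = (2.937234, 1.791894)
  predictor → (3.072237, -0.362766)
  k2 = (3.186728, 1.114504)
  → (3.097186, -0.430505)
(x(0.4), y(0.4)) ≈ (3.0972, -0.4305)

3.0972, -0.4305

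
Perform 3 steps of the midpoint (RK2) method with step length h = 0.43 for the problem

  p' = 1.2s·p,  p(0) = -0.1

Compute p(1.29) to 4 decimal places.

Midpoint: k1 = f(s_n, p_n); k2 = f(s_n + h/2, p_n + (h/2)·k1); p_{n+1} = p_n + h·k2.
s=0.000000, p=-0.100000:
  k1 = f(0.000000, -0.100000) = 0.000000
  k2 = f(0.215000, -0.100000) = -0.025800
  p ← -0.100000 + 0.43·(-0.025800) = -0.111094
s=0.430000, p=-0.111094:
  k1 = f(0.430000, -0.111094) = -0.057325
  k2 = f(0.645000, -0.123419) = -0.095526
  p ← -0.111094 + 0.43·(-0.095526) = -0.152170
s=0.860000, p=-0.152170:
  k1 = f(0.860000, -0.152170) = -0.157040
  k2 = f(1.075000, -0.185934) = -0.239855
  p ← -0.152170 + 0.43·(-0.239855) = -0.255308
p(1.29) ≈ -0.2553

-0.2553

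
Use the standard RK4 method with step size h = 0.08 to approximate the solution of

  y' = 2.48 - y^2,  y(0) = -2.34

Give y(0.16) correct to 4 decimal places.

-3.0810

RK4: k1 = f(t_n, y_n); k2 = f(t_n + h/2, y_n + (h/2)·k1); k3 = f(t_n + h/2, y_n + (h/2)·k2); k4 = f(t_n + h, y_n + h·k3); y_{n+1} = y_n + (h/6)·(k1 + 2k2 + 2k3 + k4).
t=0.000000, y=-2.340000:
  k1 = f(0.000000, -2.340000) = -2.995600
  k2 = f(0.040000, -2.459824) = -3.570734
  k3 = f(0.040000, -2.482829) = -3.684442
  k4 = f(0.080000, -2.634755) = -4.461936
  y ← -2.340000 + (0.08/6)·(k1 + 2k2 + 2k3 + k4) = -2.632905
t=0.080000, y=-2.632905:
  k1 = f(0.080000, -2.632905) = -4.452190
  k2 = f(0.120000, -2.810993) = -5.421680
  k3 = f(0.120000, -2.849772) = -5.641203
  k4 = f(0.160000, -3.084201) = -7.032298
  y ← -2.632905 + (0.08/6)·(k1 + 2k2 + 2k3 + k4) = -3.081042
y(0.16) ≈ -3.0810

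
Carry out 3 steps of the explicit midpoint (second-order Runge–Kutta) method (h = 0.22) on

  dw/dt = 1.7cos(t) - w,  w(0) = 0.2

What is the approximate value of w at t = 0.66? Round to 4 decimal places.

Midpoint: k1 = f(t_n, w_n); k2 = f(t_n + h/2, w_n + (h/2)·k1); w_{n+1} = w_n + h·k2.
t=0.000000, w=0.200000:
  k1 = f(0.000000, 0.200000) = 1.500000
  k2 = f(0.110000, 0.365000) = 1.324725
  w ← 0.200000 + 0.22·1.324725 = 0.491440
t=0.220000, w=0.491440:
  k1 = f(0.220000, 0.491440) = 1.167586
  k2 = f(0.330000, 0.619874) = 0.988398
  w ← 0.491440 + 0.22·0.988398 = 0.708887
t=0.440000, w=0.708887:
  k1 = f(0.440000, 0.708887) = 0.829191
  k2 = f(0.550000, 0.800098) = 0.649194
  w ← 0.708887 + 0.22·0.649194 = 0.851710
w(0.66) ≈ 0.8517

0.8517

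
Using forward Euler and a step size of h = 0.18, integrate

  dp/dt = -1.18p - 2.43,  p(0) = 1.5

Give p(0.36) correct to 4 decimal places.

0.1486

Euler: p_{n+1} = p_n + h·f(t_n, p_n).
t=0.000000, p=1.500000: f=-4.200000 → p ← 1.500000 + 0.18·(-4.200000) = 0.744000
t=0.180000, p=0.744000: f=-3.307920 → p ← 0.744000 + 0.18·(-3.307920) = 0.148574
p(0.36) ≈ 0.1486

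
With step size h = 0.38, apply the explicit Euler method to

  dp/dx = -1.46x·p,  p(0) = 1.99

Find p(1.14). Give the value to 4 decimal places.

Euler: p_{n+1} = p_n + h·f(x_n, p_n).
x=0.000000, p=1.990000: f=0.000000 → p ← 1.990000 + 0.38·0.000000 = 1.990000
x=0.380000, p=1.990000: f=-1.104052 → p ← 1.990000 + 0.38·(-1.104052) = 1.570460
x=0.760000, p=1.570460: f=-1.742583 → p ← 1.570460 + 0.38·(-1.742583) = 0.908279
p(1.14) ≈ 0.9083

0.9083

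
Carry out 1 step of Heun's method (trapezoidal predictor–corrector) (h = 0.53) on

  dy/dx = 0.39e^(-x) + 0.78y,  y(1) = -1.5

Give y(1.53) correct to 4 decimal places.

-2.1722

Heun: k1 = f(x_n, y_n); k2 = f(x_n + h, y_n + h·k1); y_{n+1} = y_n + (h/2)·(k1 + k2).
x=1.000000, y=-1.500000:
  k1 = f(1.000000, -1.500000) = -1.026527
  k2 = f(1.530000, -2.044059) = -1.509917
  y ← -1.500000 + (0.53/2)·(-1.026527 + (-1.509917)) = -2.172158
y(1.53) ≈ -2.1722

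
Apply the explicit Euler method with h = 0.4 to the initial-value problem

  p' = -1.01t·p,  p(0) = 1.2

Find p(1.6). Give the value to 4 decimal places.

0.3508

Euler: p_{n+1} = p_n + h·f(t_n, p_n).
t=0.000000, p=1.200000: f=0.000000 → p ← 1.200000 + 0.4·0.000000 = 1.200000
t=0.400000, p=1.200000: f=-0.484800 → p ← 1.200000 + 0.4·(-0.484800) = 1.006080
t=0.800000, p=1.006080: f=-0.812913 → p ← 1.006080 + 0.4·(-0.812913) = 0.680915
t=1.200000, p=0.680915: f=-0.825269 → p ← 0.680915 + 0.4·(-0.825269) = 0.350807
p(1.6) ≈ 0.3508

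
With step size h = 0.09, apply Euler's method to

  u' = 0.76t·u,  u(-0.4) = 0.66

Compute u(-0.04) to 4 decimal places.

0.6134

Euler: u_{n+1} = u_n + h·f(t_n, u_n).
t=-0.400000, u=0.660000: f=-0.200640 → u ← 0.660000 + 0.09·(-0.200640) = 0.641942
t=-0.310000, u=0.641942: f=-0.151242 → u ← 0.641942 + 0.09·(-0.151242) = 0.628331
t=-0.220000, u=0.628331: f=-0.105057 → u ← 0.628331 + 0.09·(-0.105057) = 0.618876
t=-0.130000, u=0.618876: f=-0.061145 → u ← 0.618876 + 0.09·(-0.061145) = 0.613372
u(-0.04) ≈ 0.6134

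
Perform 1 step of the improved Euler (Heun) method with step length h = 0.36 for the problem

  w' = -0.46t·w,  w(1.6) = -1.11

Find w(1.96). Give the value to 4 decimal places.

Heun: k1 = f(t_n, w_n); k2 = f(t_n + h, w_n + h·k1); w_{n+1} = w_n + (h/2)·(k1 + k2).
t=1.600000, w=-1.110000:
  k1 = f(1.600000, -1.110000) = 0.816960
  k2 = f(1.960000, -0.815894) = 0.735610
  w ← -1.110000 + (0.36/2)·(0.816960 + 0.735610) = -0.830537
w(1.96) ≈ -0.8305

-0.8305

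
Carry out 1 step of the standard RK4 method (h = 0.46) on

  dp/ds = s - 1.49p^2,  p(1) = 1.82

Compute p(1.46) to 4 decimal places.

RK4: k1 = f(s_n, p_n); k2 = f(s_n + h/2, p_n + (h/2)·k1); k3 = f(s_n + h/2, p_n + (h/2)·k2); k4 = f(s_n + h, p_n + h·k3); p_{n+1} = p_n + (h/6)·(k1 + 2k2 + 2k3 + k4).
s=1.000000, p=1.820000:
  k1 = f(1.000000, 1.820000) = -3.935476
  k2 = f(1.230000, 0.914841) = -0.017030
  k3 = f(1.230000, 1.816083) = -3.684255
  k4 = f(1.460000, 0.125243) = 1.436628
  p ← 1.820000 + (0.46/6)·(k1 + 2k2 + 2k3 + k4) = 1.060891
p(1.46) ≈ 1.0609

1.0609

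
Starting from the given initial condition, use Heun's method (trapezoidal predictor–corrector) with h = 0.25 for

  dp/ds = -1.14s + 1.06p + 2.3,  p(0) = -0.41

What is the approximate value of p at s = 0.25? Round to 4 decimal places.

0.0825

Heun: k1 = f(s_n, p_n); k2 = f(s_n + h, p_n + h·k1); p_{n+1} = p_n + (h/2)·(k1 + k2).
s=0.000000, p=-0.410000:
  k1 = f(0.000000, -0.410000) = 1.865400
  k2 = f(0.250000, 0.056350) = 2.074731
  p ← -0.410000 + (0.25/2)·(1.865400 + 2.074731) = 0.082516
p(0.25) ≈ 0.0825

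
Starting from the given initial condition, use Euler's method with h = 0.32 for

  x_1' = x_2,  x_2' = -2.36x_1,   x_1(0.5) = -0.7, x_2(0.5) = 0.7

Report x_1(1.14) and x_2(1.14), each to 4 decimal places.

Euler on (x_1,x_2): x_1_{n+1} = x_1_n + h·x_1', x_2_{n+1} = x_2_n + h·x_2'.
0.500000: (-0.700000, 0.700000); f=(0.700000, 1.652000) → (-0.476000, 1.228640)
0.820000: (-0.476000, 1.228640); f=(1.228640, 1.123360) → (-0.082835, 1.588115)
(x_1(1.14), x_2(1.14)) ≈ (-0.0828, 1.5881)

-0.0828, 1.5881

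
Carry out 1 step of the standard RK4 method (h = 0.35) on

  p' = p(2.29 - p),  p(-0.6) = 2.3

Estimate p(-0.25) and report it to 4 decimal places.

RK4: k1 = f(t_n, p_n); k2 = f(t_n + h/2, p_n + (h/2)·k1); k3 = f(t_n + h/2, p_n + (h/2)·k2); k4 = f(t_n + h, p_n + h·k3); p_{n+1} = p_n + (h/6)·(k1 + 2k2 + 2k3 + k4).
t=-0.600000, p=2.300000:
  k1 = f(-0.600000, 2.300000) = -0.023000
  k2 = f(-0.425000, 2.295975) = -0.013718
  k3 = f(-0.425000, 2.297599) = -0.017460
  k4 = f(-0.250000, 2.293889) = -0.008921
  p ← 2.300000 + (0.35/6)·(k1 + 2k2 + 2k3 + k4) = 2.294500
p(-0.25) ≈ 2.2945

2.2945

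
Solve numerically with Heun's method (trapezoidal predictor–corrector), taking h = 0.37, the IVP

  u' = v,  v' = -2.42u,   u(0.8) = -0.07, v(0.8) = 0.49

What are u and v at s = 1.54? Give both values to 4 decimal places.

Heun on (u,v): k1 = f(s_n, state_n); k2 = f(s_n + h, state_n + h·k1); state_{n+1} = state_n + (h/2)·(k1 + k2).
0.800000: (-0.070000, 0.490000)
  k1 = (0.490000, 0.169400)
  predictor → (0.111300, 0.552678)
  k2 = (0.552678, -0.269346)
  → (0.122895, 0.471510)
1.170000: (0.122895, 0.471510)
  k1 = (0.471510, -0.297407)
  predictor → (0.297354, 0.361469)
  k2 = (0.361469, -0.719597)
  → (0.276997, 0.283364)
(u(1.54), v(1.54)) ≈ (0.2770, 0.2834)

0.2770, 0.2834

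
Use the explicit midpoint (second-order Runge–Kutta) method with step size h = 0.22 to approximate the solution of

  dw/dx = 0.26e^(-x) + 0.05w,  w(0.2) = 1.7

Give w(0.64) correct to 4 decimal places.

1.8144

Midpoint: k1 = f(x_n, w_n); k2 = f(x_n + h/2, w_n + (h/2)·k1); w_{n+1} = w_n + h·k2.
x=0.200000, w=1.700000:
  k1 = f(0.200000, 1.700000) = 0.297870
  k2 = f(0.310000, 1.732766) = 0.277334
  w ← 1.700000 + 0.22·0.277334 = 1.761014
x=0.420000, w=1.761014:
  k1 = f(0.420000, 1.761014) = 0.258883
  k2 = f(0.530000, 1.789491) = 0.242512
  w ← 1.761014 + 0.22·0.242512 = 1.814366
w(0.64) ≈ 1.8144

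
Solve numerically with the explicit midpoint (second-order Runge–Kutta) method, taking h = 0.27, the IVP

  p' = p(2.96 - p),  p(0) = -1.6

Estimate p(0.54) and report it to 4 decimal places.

Midpoint: k1 = f(x_n, p_n); k2 = f(x_n + h/2, p_n + (h/2)·k1); p_{n+1} = p_n + h·k2.
x=0.000000, p=-1.600000:
  k1 = f(0.000000, -1.600000) = -7.296000
  k2 = f(0.135000, -2.584960) = -14.333500
  p ← -1.600000 + 0.27·(-14.333500) = -5.470045
x=0.270000, p=-5.470045:
  k1 = f(0.270000, -5.470045) = -46.112725
  k2 = f(0.405000, -11.695263) = -171.397150
  p ← -5.470045 + 0.27·(-171.397150) = -51.747275
p(0.54) ≈ -51.7473

-51.7473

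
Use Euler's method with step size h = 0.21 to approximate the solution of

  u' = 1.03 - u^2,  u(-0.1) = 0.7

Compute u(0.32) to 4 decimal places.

0.8908

Euler: u_{n+1} = u_n + h·f(x_n, u_n).
x=-0.100000, u=0.700000: f=0.540000 → u ← 0.700000 + 0.21·0.540000 = 0.813400
x=0.110000, u=0.813400: f=0.368380 → u ← 0.813400 + 0.21·0.368380 = 0.890760
u(0.32) ≈ 0.8908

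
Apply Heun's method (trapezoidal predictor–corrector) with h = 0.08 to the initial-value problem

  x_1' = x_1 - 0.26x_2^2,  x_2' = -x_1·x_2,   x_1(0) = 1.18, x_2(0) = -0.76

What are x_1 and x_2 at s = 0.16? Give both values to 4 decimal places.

1.3628, -0.6208

Heun on (x_1,x_2): k1 = f(s_n, state_n); k2 = f(s_n + h, state_n + h·k1); state_{n+1} = state_n + (h/2)·(k1 + k2).
0.000000: (1.180000, -0.760000)
  k1 = (1.029824, 0.896800)
  predictor → (1.262386, -0.688256)
  k2 = (1.139225, 0.868845)
  → (1.266762, -0.689374)
0.080000: (1.266762, -0.689374)
  k1 = (1.143200, 0.873273)
  predictor → (1.358218, -0.619512)
  k2 = (1.258431, 0.841433)
  → (1.362827, -0.620786)
(x_1(0.16), x_2(0.16)) ≈ (1.3628, -0.6208)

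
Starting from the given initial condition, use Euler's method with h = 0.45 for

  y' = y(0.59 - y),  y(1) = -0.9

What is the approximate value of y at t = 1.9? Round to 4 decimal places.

-2.9198

Euler: y_{n+1} = y_n + h·f(t_n, y_n).
t=1.000000, y=-0.900000: f=-1.341000 → y ← -0.900000 + 0.45·(-1.341000) = -1.503450
t=1.450000, y=-1.503450: f=-3.147397 → y ← -1.503450 + 0.45·(-3.147397) = -2.919779
y(1.9) ≈ -2.9198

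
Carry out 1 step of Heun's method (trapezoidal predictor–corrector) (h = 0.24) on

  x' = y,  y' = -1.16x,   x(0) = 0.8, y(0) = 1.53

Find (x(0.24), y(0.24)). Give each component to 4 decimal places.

1.1405, 1.2562

Heun on (x,y): k1 = f(s_n, state_n); k2 = f(s_n + h, state_n + h·k1); state_{n+1} = state_n + (h/2)·(k1 + k2).
0.000000: (0.800000, 1.530000)
  k1 = (1.530000, -0.928000)
  predictor → (1.167200, 1.307280)
  k2 = (1.307280, -1.353952)
  → (1.140474, 1.256166)
(x(0.24), y(0.24)) ≈ (1.1405, 1.2562)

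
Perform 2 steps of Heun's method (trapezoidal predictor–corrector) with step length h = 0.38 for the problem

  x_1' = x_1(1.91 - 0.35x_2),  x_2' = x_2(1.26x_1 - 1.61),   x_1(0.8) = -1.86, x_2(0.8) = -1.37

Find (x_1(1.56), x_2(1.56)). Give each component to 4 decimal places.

-7.3327, -3.0757

Heun on (x_1,x_2): k1 = f(t_n, state_n); k2 = f(t_n + h, state_n + h·k1); state_{n+1} = state_n + (h/2)·(k1 + k2).
0.800000: (-1.860000, -1.370000)
  k1 = (-4.444470, 5.416432)
  predictor → (-3.548899, 0.688244)
  k2 = (-5.923518, -4.185634)
  → (-3.829918, -1.136148)
1.180000: (-3.829918, -1.136148)
  k1 = (-8.838117, 7.311906)
  predictor → (-7.188402, 1.642376)
  k2 = (-9.597728, -17.519860)
  → (-7.332728, -3.075660)
(x_1(1.56), x_2(1.56)) ≈ (-7.3327, -3.0757)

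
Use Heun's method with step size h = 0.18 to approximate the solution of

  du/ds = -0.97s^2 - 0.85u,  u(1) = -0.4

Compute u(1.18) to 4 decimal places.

-0.5390

Heun: k1 = f(s_n, u_n); k2 = f(s_n + h, u_n + h·k1); u_{n+1} = u_n + (h/2)·(k1 + k2).
s=1.000000, u=-0.400000:
  k1 = f(1.000000, -0.400000) = -0.630000
  k2 = f(1.180000, -0.513400) = -0.914238
  u ← -0.400000 + (0.18/2)·(-0.630000 + (-0.914238)) = -0.538981
u(1.18) ≈ -0.5390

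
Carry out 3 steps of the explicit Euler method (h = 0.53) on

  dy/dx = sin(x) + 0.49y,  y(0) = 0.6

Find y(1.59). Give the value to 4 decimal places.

1.9992

Euler: y_{n+1} = y_n + h·f(x_n, y_n).
x=0.000000, y=0.600000: f=0.294000 → y ← 0.600000 + 0.53·0.294000 = 0.755820
x=0.530000, y=0.755820: f=0.875885 → y ← 0.755820 + 0.53·0.875885 = 1.220039
x=1.060000, y=1.220039: f=1.470175 → y ← 1.220039 + 0.53·1.470175 = 1.999232
y(1.59) ≈ 1.9992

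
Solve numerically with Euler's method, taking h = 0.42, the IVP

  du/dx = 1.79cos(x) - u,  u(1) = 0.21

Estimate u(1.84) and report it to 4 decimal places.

Euler: u_{n+1} = u_n + h·f(x_n, u_n).
x=1.000000, u=0.210000: f=0.757141 → u ← 0.210000 + 0.42·0.757141 = 0.527999
x=1.420000, u=0.527999: f=-0.259096 → u ← 0.527999 + 0.42·(-0.259096) = 0.419179
u(1.84) ≈ 0.4192

0.4192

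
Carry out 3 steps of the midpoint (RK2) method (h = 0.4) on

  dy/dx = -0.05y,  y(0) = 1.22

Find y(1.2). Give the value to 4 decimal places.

1.1490

Midpoint: k1 = f(x_n, y_n); k2 = f(x_n + h/2, y_n + (h/2)·k1); y_{n+1} = y_n + h·k2.
x=0.000000, y=1.220000:
  k1 = f(0.000000, 1.220000) = -0.061000
  k2 = f(0.200000, 1.207800) = -0.060390
  y ← 1.220000 + 0.4·(-0.060390) = 1.195844
x=0.400000, y=1.195844:
  k1 = f(0.400000, 1.195844) = -0.059792
  k2 = f(0.600000, 1.183886) = -0.059194
  y ← 1.195844 + 0.4·(-0.059194) = 1.172166
x=0.800000, y=1.172166:
  k1 = f(0.800000, 1.172166) = -0.058608
  k2 = f(1.000000, 1.160445) = -0.058022
  y ← 1.172166 + 0.4·(-0.058022) = 1.148957
y(1.2) ≈ 1.1490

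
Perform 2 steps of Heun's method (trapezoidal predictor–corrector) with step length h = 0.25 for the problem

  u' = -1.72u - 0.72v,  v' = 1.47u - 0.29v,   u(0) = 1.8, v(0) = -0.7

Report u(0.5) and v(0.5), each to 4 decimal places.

Heun on (u,v): k1 = f(x_n, state_n); k2 = f(x_n + h, state_n + h·k1); state_{n+1} = state_n + (h/2)·(k1 + k2).
0.000000: (1.800000, -0.700000)
  k1 = (-2.592000, 2.849000)
  predictor → (1.152000, 0.012250)
  k2 = (-1.990260, 1.689888)
  → (1.227218, -0.132639)
0.250000: (1.227218, -0.132639)
  k1 = (-2.015314, 1.842475)
  predictor → (0.723389, 0.327980)
  k2 = (-1.480374, 0.968268)
  → (0.790256, 0.218704)
(u(0.5), v(0.5)) ≈ (0.7903, 0.2187)

0.7903, 0.2187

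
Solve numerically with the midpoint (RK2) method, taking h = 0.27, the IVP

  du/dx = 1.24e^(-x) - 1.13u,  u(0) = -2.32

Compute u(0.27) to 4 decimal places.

-1.4787

Midpoint: k1 = f(x_n, u_n); k2 = f(x_n + h/2, u_n + (h/2)·k1); u_{n+1} = u_n + h·k2.
x=0.000000, u=-2.320000:
  k1 = f(0.000000, -2.320000) = 3.861600
  k2 = f(0.135000, -1.798684) = 3.115921
  u ← -2.320000 + 0.27·3.115921 = -1.478701
u(0.27) ≈ -1.4787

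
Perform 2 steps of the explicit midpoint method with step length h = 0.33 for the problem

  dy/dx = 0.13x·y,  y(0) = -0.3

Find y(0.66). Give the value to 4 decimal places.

-0.3086

Midpoint: k1 = f(x_n, y_n); k2 = f(x_n + h/2, y_n + (h/2)·k1); y_{n+1} = y_n + h·k2.
x=0.000000, y=-0.300000:
  k1 = f(0.000000, -0.300000) = 0.000000
  k2 = f(0.165000, -0.300000) = -0.006435
  y ← -0.300000 + 0.33·(-0.006435) = -0.302124
x=0.330000, y=-0.302124:
  k1 = f(0.330000, -0.302124) = -0.012961
  k2 = f(0.495000, -0.304262) = -0.019579
  y ← -0.302124 + 0.33·(-0.019579) = -0.308585
y(0.66) ≈ -0.3086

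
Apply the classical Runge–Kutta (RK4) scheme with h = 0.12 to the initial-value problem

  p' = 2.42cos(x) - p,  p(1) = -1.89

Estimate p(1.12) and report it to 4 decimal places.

-1.5429

RK4: k1 = f(x_n, p_n); k2 = f(x_n + h/2, p_n + (h/2)·k1); k3 = f(x_n + h/2, p_n + (h/2)·k2); k4 = f(x_n + h, p_n + h·k3); p_{n+1} = p_n + (h/6)·(k1 + 2k2 + 2k3 + k4).
x=1.000000, p=-1.890000:
  k1 = f(1.000000, -1.890000) = 3.197532
  k2 = f(1.060000, -1.698148) = 2.881219
  k3 = f(1.060000, -1.717127) = 2.900197
  k4 = f(1.120000, -1.541976) = 2.596328
  p ← -1.890000 + (0.12/6)·(k1 + 2k2 + 2k3 + k4) = -1.542866
p(1.12) ≈ -1.5429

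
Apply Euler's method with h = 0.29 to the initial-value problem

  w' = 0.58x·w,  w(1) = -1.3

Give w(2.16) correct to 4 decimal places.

Euler: w_{n+1} = w_n + h·f(x_n, w_n).
x=1.000000, w=-1.300000: f=-0.754000 → w ← -1.300000 + 0.29·(-0.754000) = -1.518660
x=1.290000, w=-1.518660: f=-1.136261 → w ← -1.518660 + 0.29·(-1.136261) = -1.848176
x=1.580000, w=-1.848176: f=-1.693668 → w ← -1.848176 + 0.29·(-1.693668) = -2.339340
x=1.870000, w=-2.339340: f=-2.537248 → w ← -2.339340 + 0.29·(-2.537248) = -3.075141
w(2.16) ≈ -3.0751

-3.0751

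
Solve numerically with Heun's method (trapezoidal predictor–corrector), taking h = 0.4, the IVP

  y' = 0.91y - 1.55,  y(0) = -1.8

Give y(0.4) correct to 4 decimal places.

Heun: k1 = f(s_n, y_n); k2 = f(s_n + h, y_n + h·k1); y_{n+1} = y_n + (h/2)·(k1 + k2).
s=0.000000, y=-1.800000:
  k1 = f(0.000000, -1.800000) = -3.188000
  k2 = f(0.400000, -3.075200) = -4.348432
  y ← -1.800000 + (0.4/2)·(-3.188000 + (-4.348432)) = -3.307286
y(0.4) ≈ -3.3073

-3.3073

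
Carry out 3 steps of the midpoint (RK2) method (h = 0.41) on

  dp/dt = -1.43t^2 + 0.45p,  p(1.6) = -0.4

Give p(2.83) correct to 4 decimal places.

Midpoint: k1 = f(t_n, p_n); k2 = f(t_n + h/2, p_n + (h/2)·k1); p_{n+1} = p_n + h·k2.
t=1.600000, p=-0.400000:
  k1 = f(1.600000, -0.400000) = -3.840800
  k2 = f(1.805000, -1.187364) = -5.193290
  p ← -0.400000 + 0.41·(-5.193290) = -2.529249
t=2.010000, p=-2.529249:
  k1 = f(2.010000, -2.529249) = -6.915505
  k2 = f(2.215000, -3.946927) = -8.792019
  p ← -2.529249 + 0.41·(-8.792019) = -6.133977
t=2.420000, p=-6.133977:
  k1 = f(2.420000, -6.133977) = -11.134941
  k2 = f(2.625000, -8.416639) = -13.641082
  p ← -6.133977 + 0.41·(-13.641082) = -11.726820
p(2.83) ≈ -11.7268

-11.7268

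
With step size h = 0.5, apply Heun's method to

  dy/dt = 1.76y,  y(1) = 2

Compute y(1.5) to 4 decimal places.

Heun: k1 = f(t_n, y_n); k2 = f(t_n + h, y_n + h·k1); y_{n+1} = y_n + (h/2)·(k1 + k2).
t=1.000000, y=2.000000:
  k1 = f(1.000000, 2.000000) = 3.520000
  k2 = f(1.500000, 3.760000) = 6.617600
  y ← 2.000000 + (0.5/2)·(3.520000 + 6.617600) = 4.534400
y(1.5) ≈ 4.5344

4.5344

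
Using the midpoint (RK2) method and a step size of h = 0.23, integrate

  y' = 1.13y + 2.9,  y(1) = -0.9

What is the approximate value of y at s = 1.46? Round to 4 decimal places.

0.2225

Midpoint: k1 = f(s_n, y_n); k2 = f(s_n + h/2, y_n + (h/2)·k1); y_{n+1} = y_n + h·k2.
s=1.000000, y=-0.900000:
  k1 = f(1.000000, -0.900000) = 1.883000
  k2 = f(1.115000, -0.683455) = 2.127696
  y ← -0.900000 + 0.23·2.127696 = -0.410630
s=1.230000, y=-0.410630:
  k1 = f(1.230000, -0.410630) = 2.435988
  k2 = f(1.345000, -0.130491) = 2.752545
  y ← -0.410630 + 0.23·2.752545 = 0.222455
y(1.46) ≈ 0.2225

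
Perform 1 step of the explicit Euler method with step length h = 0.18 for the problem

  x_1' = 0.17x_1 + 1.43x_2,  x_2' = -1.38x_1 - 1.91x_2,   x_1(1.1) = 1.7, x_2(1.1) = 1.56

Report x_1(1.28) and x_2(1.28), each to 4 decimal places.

Euler on (x_1,x_2): x_1_{n+1} = x_1_n + h·x_1', x_2_{n+1} = x_2_n + h·x_2'.
1.100000: (1.700000, 1.560000); f=(2.519800, -5.325600) → (2.153564, 0.601392)
(x_1(1.28), x_2(1.28)) ≈ (2.1536, 0.6014)

2.1536, 0.6014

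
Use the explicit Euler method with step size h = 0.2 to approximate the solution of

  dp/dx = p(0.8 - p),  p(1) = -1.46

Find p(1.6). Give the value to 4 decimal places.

-6.1503

Euler: p_{n+1} = p_n + h·f(x_n, p_n).
x=1.000000, p=-1.460000: f=-3.299600 → p ← -1.460000 + 0.2·(-3.299600) = -2.119920
x=1.200000, p=-2.119920: f=-6.189997 → p ← -2.119920 + 0.2·(-6.189997) = -3.357919
x=1.400000, p=-3.357919: f=-13.961958 → p ← -3.357919 + 0.2·(-13.961958) = -6.150311
p(1.6) ≈ -6.1503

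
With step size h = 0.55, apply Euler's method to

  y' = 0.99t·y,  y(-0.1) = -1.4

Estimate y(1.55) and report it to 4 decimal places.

-2.5455

Euler: y_{n+1} = y_n + h·f(t_n, y_n).
t=-0.100000, y=-1.400000: f=0.138600 → y ← -1.400000 + 0.55·0.138600 = -1.323770
t=0.450000, y=-1.323770: f=-0.589740 → y ← -1.323770 + 0.55·(-0.589740) = -1.648127
t=1.000000, y=-1.648127: f=-1.631645 → y ← -1.648127 + 0.55·(-1.631645) = -2.545532
y(1.55) ≈ -2.5455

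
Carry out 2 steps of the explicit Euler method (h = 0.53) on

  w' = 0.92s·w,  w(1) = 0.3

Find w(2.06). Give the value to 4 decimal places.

Euler: w_{n+1} = w_n + h·f(s_n, w_n).
s=1.000000, w=0.300000: f=0.276000 → w ← 0.300000 + 0.53·0.276000 = 0.446280
s=1.530000, w=0.446280: f=0.628184 → w ← 0.446280 + 0.53·0.628184 = 0.779217
w(2.06) ≈ 0.7792

0.7792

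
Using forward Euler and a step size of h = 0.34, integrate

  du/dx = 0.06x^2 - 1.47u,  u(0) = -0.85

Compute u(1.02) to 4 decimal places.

Euler: u_{n+1} = u_n + h·f(x_n, u_n).
x=0.000000, u=-0.850000: f=1.249500 → u ← -0.850000 + 0.34·1.249500 = -0.425170
x=0.340000, u=-0.425170: f=0.631936 → u ← -0.425170 + 0.34·0.631936 = -0.210312
x=0.680000, u=-0.210312: f=0.336902 → u ← -0.210312 + 0.34·0.336902 = -0.095765
u(1.02) ≈ -0.0958

-0.0958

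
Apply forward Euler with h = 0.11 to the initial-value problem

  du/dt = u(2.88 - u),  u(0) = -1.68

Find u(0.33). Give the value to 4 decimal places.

Euler: u_{n+1} = u_n + h·f(t_n, u_n).
t=0.000000, u=-1.680000: f=-7.660800 → u ← -1.680000 + 0.11·(-7.660800) = -2.522688
t=0.110000, u=-2.522688: f=-13.629296 → u ← -2.522688 + 0.11·(-13.629296) = -4.021911
t=0.220000, u=-4.021911: f=-27.758867 → u ← -4.021911 + 0.11·(-27.758867) = -7.075386
u(0.33) ≈ -7.0754

-7.0754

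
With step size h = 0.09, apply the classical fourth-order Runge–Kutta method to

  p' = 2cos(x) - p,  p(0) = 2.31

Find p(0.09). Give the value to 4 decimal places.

RK4: k1 = f(x_n, p_n); k2 = f(x_n + h/2, p_n + (h/2)·k1); k3 = f(x_n + h/2, p_n + (h/2)·k2); k4 = f(x_n + h, p_n + h·k3); p_{n+1} = p_n + (h/6)·(k1 + 2k2 + 2k3 + k4).
x=0.000000, p=2.310000:
  k1 = f(0.000000, 2.310000) = -0.310000
  k2 = f(0.045000, 2.296050) = -0.298075
  k3 = f(0.045000, 2.296587) = -0.298611
  k4 = f(0.090000, 2.283125) = -0.291220
  p ← 2.310000 + (0.09/6)·(k1 + 2k2 + 2k3 + k4) = 2.283081
p(0.09) ≈ 2.2831

2.2831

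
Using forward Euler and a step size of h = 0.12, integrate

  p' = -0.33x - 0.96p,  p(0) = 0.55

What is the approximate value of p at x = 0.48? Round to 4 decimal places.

0.3107

Euler: p_{n+1} = p_n + h·f(x_n, p_n).
x=0.000000, p=0.550000: f=-0.528000 → p ← 0.550000 + 0.12·(-0.528000) = 0.486640
x=0.120000, p=0.486640: f=-0.506774 → p ← 0.486640 + 0.12·(-0.506774) = 0.425827
x=0.240000, p=0.425827: f=-0.487994 → p ← 0.425827 + 0.12·(-0.487994) = 0.367268
x=0.360000, p=0.367268: f=-0.471377 → p ← 0.367268 + 0.12·(-0.471377) = 0.310703
p(0.48) ≈ 0.3107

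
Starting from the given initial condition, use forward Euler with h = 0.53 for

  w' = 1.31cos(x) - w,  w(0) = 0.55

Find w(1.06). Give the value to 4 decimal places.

1.0469

Euler: w_{n+1} = w_n + h·f(x_n, w_n).
x=0.000000, w=0.550000: f=0.760000 → w ← 0.550000 + 0.53·0.760000 = 0.952800
x=0.530000, w=0.952800: f=0.177477 → w ← 0.952800 + 0.53·0.177477 = 1.046863
w(1.06) ≈ 1.0469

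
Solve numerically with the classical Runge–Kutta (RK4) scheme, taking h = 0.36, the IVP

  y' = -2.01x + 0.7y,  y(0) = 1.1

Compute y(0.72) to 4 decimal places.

1.2002

RK4: k1 = f(x_n, y_n); k2 = f(x_n + h/2, y_n + (h/2)·k1); k3 = f(x_n + h/2, y_n + (h/2)·k2); k4 = f(x_n + h, y_n + h·k3); y_{n+1} = y_n + (h/6)·(k1 + 2k2 + 2k3 + k4).
x=0.000000, y=1.100000:
  k1 = f(0.000000, 1.100000) = 0.770000
  k2 = f(0.180000, 1.238600) = 0.505220
  k3 = f(0.180000, 1.190940) = 0.471858
  k4 = f(0.360000, 1.269869) = 0.165308
  y ← 1.100000 + (0.36/6)·(k1 + 2k2 + 2k3 + k4) = 1.273368
x=0.360000, y=1.273368:
  k1 = f(0.360000, 1.273368) = 0.167757
  k2 = f(0.540000, 1.303564) = -0.172905
  k3 = f(0.540000, 1.242245) = -0.215829
  k4 = f(0.720000, 1.195670) = -0.610231
  y ← 1.273368 + (0.36/6)·(k1 + 2k2 + 2k3 + k4) = 1.200171
y(0.72) ≈ 1.2002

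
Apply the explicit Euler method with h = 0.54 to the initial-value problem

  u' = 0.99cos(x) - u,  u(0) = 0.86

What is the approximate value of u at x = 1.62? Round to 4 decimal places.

0.6597

Euler: u_{n+1} = u_n + h·f(x_n, u_n).
x=0.000000, u=0.860000: f=0.130000 → u ← 0.860000 + 0.54·0.130000 = 0.930200
x=0.540000, u=0.930200: f=-0.081068 → u ← 0.930200 + 0.54·(-0.081068) = 0.886423
x=1.080000, u=0.886423: f=-0.419808 → u ← 0.886423 + 0.54·(-0.419808) = 0.659727
u(1.62) ≈ 0.6597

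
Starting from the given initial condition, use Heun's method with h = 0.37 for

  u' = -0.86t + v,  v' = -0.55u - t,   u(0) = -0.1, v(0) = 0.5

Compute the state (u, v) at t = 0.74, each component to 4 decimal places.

-0.0129, 0.2173

Heun on (u,v): k1 = f(t_n, state_n); k2 = f(t_n + h, state_n + h·k1); state_{n+1} = state_n + (h/2)·(k1 + k2).
0.000000: (-0.100000, 0.500000)
  k1 = (0.500000, 0.055000)
  predictor → (0.085000, 0.520350)
  k2 = (0.202150, -0.416750)
  → (0.029898, 0.433076)
0.370000: (0.029898, 0.433076)
  k1 = (0.114876, -0.386444)
  predictor → (0.072402, 0.290092)
  k2 = (-0.346308, -0.779821)
  → (-0.012917, 0.217317)
(u(0.74), v(0.74)) ≈ (-0.0129, 0.2173)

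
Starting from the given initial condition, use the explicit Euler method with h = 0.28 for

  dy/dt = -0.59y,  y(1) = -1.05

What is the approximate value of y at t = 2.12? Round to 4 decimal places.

Euler: y_{n+1} = y_n + h·f(t_n, y_n).
t=1.000000, y=-1.050000: f=0.619500 → y ← -1.050000 + 0.28·0.619500 = -0.876540
t=1.280000, y=-0.876540: f=0.517159 → y ← -0.876540 + 0.28·0.517159 = -0.731736
t=1.560000, y=-0.731736: f=0.431724 → y ← -0.731736 + 0.28·0.431724 = -0.610853
t=1.840000, y=-0.610853: f=0.360403 → y ← -0.610853 + 0.28·0.360403 = -0.509940
y(2.12) ≈ -0.5099

-0.5099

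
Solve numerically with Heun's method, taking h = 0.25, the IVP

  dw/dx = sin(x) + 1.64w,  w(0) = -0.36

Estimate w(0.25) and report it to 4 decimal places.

-0.5069

Heun: k1 = f(x_n, w_n); k2 = f(x_n + h, w_n + h·k1); w_{n+1} = w_n + (h/2)·(k1 + k2).
x=0.000000, w=-0.360000:
  k1 = f(0.000000, -0.360000) = -0.590400
  k2 = f(0.250000, -0.507600) = -0.585060
  w ← -0.360000 + (0.25/2)·(-0.590400 + (-0.585060)) = -0.506933
w(0.25) ≈ -0.5069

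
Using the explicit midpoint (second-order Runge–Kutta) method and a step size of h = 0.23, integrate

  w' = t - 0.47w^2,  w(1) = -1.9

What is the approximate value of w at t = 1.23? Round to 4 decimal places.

-2.0674

Midpoint: k1 = f(t_n, w_n); k2 = f(t_n + h/2, w_n + (h/2)·k1); w_{n+1} = w_n + h·k2.
t=1.000000, w=-1.900000:
  k1 = f(1.000000, -1.900000) = -0.696700
  k2 = f(1.115000, -1.980120) = -0.727812
  w ← -1.900000 + 0.23·(-0.727812) = -2.067397
w(1.23) ≈ -2.0674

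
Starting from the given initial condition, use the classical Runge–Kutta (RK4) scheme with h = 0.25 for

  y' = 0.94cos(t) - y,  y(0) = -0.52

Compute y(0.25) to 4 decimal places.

RK4: k1 = f(t_n, y_n); k2 = f(t_n + h/2, y_n + (h/2)·k1); k3 = f(t_n + h/2, y_n + (h/2)·k2); k4 = f(t_n + h, y_n + h·k3); y_{n+1} = y_n + (h/6)·(k1 + 2k2 + 2k3 + k4).
t=0.000000, y=-0.520000:
  k1 = f(0.000000, -0.520000) = 1.460000
  k2 = f(0.125000, -0.337500) = 1.270166
  k3 = f(0.125000, -0.361229) = 1.293895
  k4 = f(0.250000, -0.196526) = 1.107304
  y ← -0.520000 + (0.25/6)·(k1 + 2k2 + 2k3 + k4) = -0.199357
y(0.25) ≈ -0.1994

-0.1994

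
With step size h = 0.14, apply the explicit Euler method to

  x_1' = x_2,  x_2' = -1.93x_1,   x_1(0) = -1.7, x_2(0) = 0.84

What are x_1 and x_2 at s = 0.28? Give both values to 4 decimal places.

-1.4005, 1.7269

Euler on (x_1,x_2): x_1_{n+1} = x_1_n + h·x_1', x_2_{n+1} = x_2_n + h·x_2'.
0.000000: (-1.700000, 0.840000); f=(0.840000, 3.281000) → (-1.582400, 1.299340)
0.140000: (-1.582400, 1.299340); f=(1.299340, 3.054032) → (-1.400492, 1.726904)
(x_1(0.28), x_2(0.28)) ≈ (-1.4005, 1.7269)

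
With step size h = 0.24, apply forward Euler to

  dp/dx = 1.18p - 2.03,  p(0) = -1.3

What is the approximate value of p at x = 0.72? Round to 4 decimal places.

Euler: p_{n+1} = p_n + h·f(x_n, p_n).
x=0.000000, p=-1.300000: f=-3.564000 → p ← -1.300000 + 0.24·(-3.564000) = -2.155360
x=0.240000, p=-2.155360: f=-4.573325 → p ← -2.155360 + 0.24·(-4.573325) = -3.252958
x=0.480000, p=-3.252958: f=-5.868490 → p ← -3.252958 + 0.24·(-5.868490) = -4.661396
p(0.72) ≈ -4.6614

-4.6614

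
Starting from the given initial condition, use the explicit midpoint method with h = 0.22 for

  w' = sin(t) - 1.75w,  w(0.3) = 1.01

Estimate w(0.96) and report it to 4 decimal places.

Midpoint: k1 = f(t_n, w_n); k2 = f(t_n + h/2, w_n + (h/2)·k1); w_{n+1} = w_n + h·k2.
t=0.300000, w=1.010000:
  k1 = f(0.300000, 1.010000) = -1.471980
  k2 = f(0.410000, 0.848082) = -1.085535
  w ← 1.010000 + 0.22·(-1.085535) = 0.771182
t=0.520000, w=0.771182:
  k1 = f(0.520000, 0.771182) = -0.852689
  k2 = f(0.630000, 0.677387) = -0.596282
  w ← 0.771182 + 0.22·(-0.596282) = 0.640000
t=0.740000, w=0.640000:
  k1 = f(0.740000, 0.640000) = -0.445713
  k2 = f(0.850000, 0.590972) = -0.282921
  w ← 0.640000 + 0.22·(-0.282921) = 0.577758
w(0.96) ≈ 0.5778

0.5778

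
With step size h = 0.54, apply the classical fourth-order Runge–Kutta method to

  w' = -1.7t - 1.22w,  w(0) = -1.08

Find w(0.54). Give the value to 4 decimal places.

RK4: k1 = f(t_n, w_n); k2 = f(t_n + h/2, w_n + (h/2)·k1); k3 = f(t_n + h/2, w_n + (h/2)·k2); k4 = f(t_n + h, w_n + h·k3); w_{n+1} = w_n + (h/6)·(k1 + 2k2 + 2k3 + k4).
t=0.000000, w=-1.080000:
  k1 = f(0.000000, -1.080000) = 1.317600
  k2 = f(0.270000, -0.724248) = 0.424583
  k3 = f(0.270000, -0.965363) = 0.718743
  k4 = f(0.540000, -0.691879) = -0.073908
  w ← -1.080000 + (0.54/6)·(k1 + 2k2 + 2k3 + k4) = -0.762269
w(0.54) ≈ -0.7623

-0.7623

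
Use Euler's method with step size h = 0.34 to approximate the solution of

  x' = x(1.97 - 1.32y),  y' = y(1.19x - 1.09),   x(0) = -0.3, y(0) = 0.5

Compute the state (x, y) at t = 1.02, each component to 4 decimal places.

-1.0916, 0.0411

Euler on (x,y): x_{n+1} = x_n + h·x', y_{n+1} = y_n + h·y'.
0.000000: (-0.300000, 0.500000); f=(-0.393000, -0.723500) → (-0.433620, 0.254010)
0.340000: (-0.433620, 0.254010); f=(-0.708842, -0.407942) → (-0.674626, 0.115310)
0.680000: (-0.674626, 0.115310); f=(-1.226329, -0.218259) → (-1.091578, 0.041102)
(x(1.02), y(1.02)) ≈ (-1.0916, 0.0411)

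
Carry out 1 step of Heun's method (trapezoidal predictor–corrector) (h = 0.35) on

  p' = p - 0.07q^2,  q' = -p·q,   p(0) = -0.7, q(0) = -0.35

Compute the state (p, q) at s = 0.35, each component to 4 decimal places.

Heun on (p,q): k1 = f(s_n, state_n); k2 = f(s_n + h, state_n + h·k1); state_{n+1} = state_n + (h/2)·(k1 + k2).
0.000000: (-0.700000, -0.350000)
  k1 = (-0.708575, -0.245000)
  predictor → (-0.948001, -0.435750)
  k2 = (-0.961293, -0.413092)
  → (-0.992227, -0.465166)
(p(0.35), q(0.35)) ≈ (-0.9922, -0.4652)

-0.9922, -0.4652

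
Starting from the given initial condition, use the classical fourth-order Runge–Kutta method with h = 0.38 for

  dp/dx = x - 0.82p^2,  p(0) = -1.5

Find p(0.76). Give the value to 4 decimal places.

RK4: k1 = f(x_n, p_n); k2 = f(x_n + h/2, p_n + (h/2)·k1); k3 = f(x_n + h/2, p_n + (h/2)·k2); k4 = f(x_n + h, p_n + h·k3); p_{n+1} = p_n + (h/6)·(k1 + 2k2 + 2k3 + k4).
x=0.000000, p=-1.500000:
  k1 = f(0.000000, -1.500000) = -1.845000
  k2 = f(0.190000, -1.850550) = -2.618119
  k3 = f(0.190000, -1.997443) = -3.081617
  k4 = f(0.380000, -2.671014) = -5.470141
  p ← -1.500000 + (0.38/6)·(k1 + 2k2 + 2k3 + k4) = -2.685259
x=0.380000, p=-2.685259:
  k1 = f(0.380000, -2.685259) = -5.532704
  k2 = f(0.570000, -3.736473) = -10.878207
  k3 = f(0.570000, -4.752118) = -17.947754
  k4 = f(0.760000, -9.505405) = -73.329239
  p ← -2.685259 + (0.38/6)·(k1 + 2k2 + 2k3 + k4) = -11.331137
p(0.76) ≈ -11.3311

-11.3311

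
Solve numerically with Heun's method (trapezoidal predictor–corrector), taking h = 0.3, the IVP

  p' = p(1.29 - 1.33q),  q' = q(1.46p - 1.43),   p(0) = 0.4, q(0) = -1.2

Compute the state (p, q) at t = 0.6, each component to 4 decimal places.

1.7666, -1.0858

Heun on (p,q): k1 = f(t_n, state_n); k2 = f(t_n + h, state_n + h·k1); state_{n+1} = state_n + (h/2)·(k1 + k2).
0.000000: (0.400000, -1.200000)
  k1 = (1.154400, 1.015200)
  predictor → (0.746320, -0.895440)
  k2 = (1.851572, 0.304783)
  → (0.850896, -1.002002)
0.300000: (0.850896, -1.002002)
  k1 = (2.231613, 0.188068)
  predictor → (1.520380, -0.945582)
  k2 = (3.873356, -0.746777)
  → (1.766641, -1.085809)
(p(0.6), q(0.6)) ≈ (1.7666, -1.0858)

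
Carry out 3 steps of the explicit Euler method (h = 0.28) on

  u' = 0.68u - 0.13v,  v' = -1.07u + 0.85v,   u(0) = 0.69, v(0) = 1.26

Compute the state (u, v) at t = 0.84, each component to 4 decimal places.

Euler on (u,v): u_{n+1} = u_n + h·u', v_{n+1} = v_n + h·v'.
0.000000: (0.690000, 1.260000); f=(0.305400, 0.332700) → (0.775512, 1.353156)
0.280000: (0.775512, 1.353156); f=(0.351438, 0.320385) → (0.873915, 1.442864)
0.560000: (0.873915, 1.442864); f=(0.406690, 0.291346) → (0.987788, 1.524440)
(u(0.84), v(0.84)) ≈ (0.9878, 1.5244)

0.9878, 1.5244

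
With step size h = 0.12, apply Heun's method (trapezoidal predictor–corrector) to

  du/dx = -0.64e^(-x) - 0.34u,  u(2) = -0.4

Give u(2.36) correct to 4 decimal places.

-0.3785

Heun: k1 = f(x_n, u_n); k2 = f(x_n + h, u_n + h·k1); u_{n+1} = u_n + (h/2)·(k1 + k2).
x=2.000000, u=-0.400000:
  k1 = f(2.000000, -0.400000) = 0.049385
  k2 = f(2.120000, -0.394074) = 0.057165
  u ← -0.400000 + (0.12/2)·(0.049385 + 0.057165) = -0.393607
x=2.120000, u=-0.393607:
  k1 = f(2.120000, -0.393607) = 0.057006
  k2 = f(2.240000, -0.386766) = 0.063367
  u ← -0.393607 + (0.12/2)·(0.057006 + 0.063367) = -0.386385
x=2.240000, u=-0.386385:
  k1 = f(2.240000, -0.386385) = 0.063237
  k2 = f(2.360000, -0.378796) = 0.068362
  u ← -0.386385 + (0.12/2)·(0.063237 + 0.068362) = -0.378489
u(2.36) ≈ -0.3785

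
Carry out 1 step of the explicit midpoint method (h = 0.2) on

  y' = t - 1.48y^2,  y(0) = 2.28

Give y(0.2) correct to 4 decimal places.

1.6245

Midpoint: k1 = f(t_n, y_n); k2 = f(t_n + h/2, y_n + (h/2)·k1); y_{n+1} = y_n + h·k2.
t=0.000000, y=2.280000:
  k1 = f(0.000000, 2.280000) = -7.693632
  k2 = f(0.100000, 1.510637) = -3.277395
  y ← 2.280000 + 0.2·(-3.277395) = 1.624521
y(0.2) ≈ 1.6245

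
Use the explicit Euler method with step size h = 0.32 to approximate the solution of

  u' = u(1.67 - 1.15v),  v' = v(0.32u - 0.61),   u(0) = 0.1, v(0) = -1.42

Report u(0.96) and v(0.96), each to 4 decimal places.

0.7605, -0.8087

Euler on (u,v): u_{n+1} = u_n + h·u', v_{n+1} = v_n + h·v'.
0.000000: (0.100000, -1.420000); f=(0.330300, 0.820760) → (0.205696, -1.157357)
0.320000: (0.205696, -1.157357); f=(0.617286, 0.629807) → (0.403227, -0.955818)
0.640000: (0.403227, -0.955818); f=(1.116614, 0.459717) → (0.760544, -0.808709)
(u(0.96), v(0.96)) ≈ (0.7605, -0.8087)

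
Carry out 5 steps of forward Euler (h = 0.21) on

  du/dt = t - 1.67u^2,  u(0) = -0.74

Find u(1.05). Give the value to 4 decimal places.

Euler: u_{n+1} = u_n + h·f(t_n, u_n).
t=0.000000, u=-0.740000: f=-0.914492 → u ← -0.740000 + 0.21·(-0.914492) = -0.932043
t=0.210000, u=-0.932043: f=-1.240737 → u ← -0.932043 + 0.21·(-1.240737) = -1.192598
t=0.420000, u=-1.192598: f=-1.955225 → u ← -1.192598 + 0.21·(-1.955225) = -1.603195
t=0.630000, u=-1.603195: f=-3.662292 → u ← -1.603195 + 0.21·(-3.662292) = -2.372277
t=0.840000, u=-2.372277: f=-8.558253 → u ← -2.372277 + 0.21·(-8.558253) = -4.169510
u(1.05) ≈ -4.1695

-4.1695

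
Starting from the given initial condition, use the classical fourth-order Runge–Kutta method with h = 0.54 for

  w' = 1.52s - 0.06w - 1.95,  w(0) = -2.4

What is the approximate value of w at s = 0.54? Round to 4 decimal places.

RK4: k1 = f(s_n, w_n); k2 = f(s_n + h/2, w_n + (h/2)·k1); k3 = f(s_n + h/2, w_n + (h/2)·k2); k4 = f(s_n + h, w_n + h·k3); w_{n+1} = w_n + (h/6)·(k1 + 2k2 + 2k3 + k4).
s=0.000000, w=-2.400000:
  k1 = f(0.000000, -2.400000) = -1.806000
  k2 = f(0.270000, -2.887620) = -1.366343
  k3 = f(0.270000, -2.768913) = -1.373465
  k4 = f(0.540000, -3.141671) = -0.940700
  w ← -2.400000 + (0.54/6)·(k1 + 2k2 + 2k3 + k4) = -3.140368
w(0.54) ≈ -3.1404

-3.1404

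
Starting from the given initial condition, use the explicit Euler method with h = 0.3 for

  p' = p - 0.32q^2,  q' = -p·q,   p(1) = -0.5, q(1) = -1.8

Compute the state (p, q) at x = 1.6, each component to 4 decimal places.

-1.6607, -2.6668

Euler on (p,q): p_{n+1} = p_n + h·p', q_{n+1} = q_n + h·q'.
1.000000: (-0.500000, -1.800000); f=(-1.536800, -0.900000) → (-0.961040, -2.070000)
1.300000: (-0.961040, -2.070000); f=(-2.332208, -1.989353) → (-1.660702, -2.666806)
(p(1.6), q(1.6)) ≈ (-1.6607, -2.6668)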